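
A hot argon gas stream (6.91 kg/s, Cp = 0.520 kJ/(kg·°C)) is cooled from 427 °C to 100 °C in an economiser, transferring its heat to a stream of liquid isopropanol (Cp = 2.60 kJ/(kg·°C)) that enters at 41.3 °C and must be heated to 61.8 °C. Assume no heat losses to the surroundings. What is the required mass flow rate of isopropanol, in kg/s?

ṁ_c = 22.0 kg/s

Heat released by hot stream: Q = 6.91 × 0.520 × (427 − 100) = 1175 kJ/s
Energy balance on cold side (adiabatic exchanger): Q = ṁ_c·Cp_c·(T_c,out − T_c,in)
ṁ_c = 1175 / [2.60 × (61.8 − 41.3)] = 22.045 kg/s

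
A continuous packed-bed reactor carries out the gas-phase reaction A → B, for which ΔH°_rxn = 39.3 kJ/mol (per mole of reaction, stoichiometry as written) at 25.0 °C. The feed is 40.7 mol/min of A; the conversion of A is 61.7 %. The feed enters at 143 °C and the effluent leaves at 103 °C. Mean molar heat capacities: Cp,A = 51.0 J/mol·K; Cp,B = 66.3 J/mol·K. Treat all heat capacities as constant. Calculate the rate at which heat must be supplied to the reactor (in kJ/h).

Q_in = 56000 kJ/h

Extent of reaction ξ = 0.617 × 40.7 = 25.112 mol/min
Reaction term: ξ·ΔH°_rxn = 25.112 × 39.3 = 986.9 kJ/min
Sensible, feed 143→25 °C: -244.93 kJ/min
Outlet flows (mol/min): A 15.588, B 25.112
Sensible, products 25→103 °C: 191.87 kJ/min
Q = ΔH = 933.84 kJ/min = 15.564 kW
Heat supplied = 56030 kJ/h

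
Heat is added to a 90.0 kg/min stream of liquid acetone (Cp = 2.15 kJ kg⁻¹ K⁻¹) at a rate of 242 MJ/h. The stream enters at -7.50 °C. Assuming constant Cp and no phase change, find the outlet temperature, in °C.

T_out = 13.3 °C

Q = 242 MJ/h = 4033.3 kJ/min
ΔT = Q/(ṁ·Cp) = 4033.3/(90.0×2.15) = 20.844 K
T_out = -7.50 + 20.844 = 13.344 °C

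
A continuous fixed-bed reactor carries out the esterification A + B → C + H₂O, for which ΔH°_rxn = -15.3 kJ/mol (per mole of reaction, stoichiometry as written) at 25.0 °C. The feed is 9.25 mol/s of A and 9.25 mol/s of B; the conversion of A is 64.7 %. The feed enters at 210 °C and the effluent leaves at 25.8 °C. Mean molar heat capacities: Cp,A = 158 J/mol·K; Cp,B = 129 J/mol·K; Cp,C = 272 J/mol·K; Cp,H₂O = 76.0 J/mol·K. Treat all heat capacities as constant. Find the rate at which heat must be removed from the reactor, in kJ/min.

Extent of reaction ξ = 0.647 × 9.25 = 5.9848 mol/s
Reaction term: ξ·ΔH°_rxn = 5.9848 × -15.3 = -91.567 kJ/s
Sensible, feed 210→25 °C: -491.13 kJ/s
Outlet flows (mol/s): A 3.2652, B 3.2652, C 5.9848, H₂O 5.9848
Sensible, products 25→25.8 °C: 2.4159 kJ/s
Q = ΔH = -580.28 kJ/s = -580.28 kW
Heat removed = 34817 kJ/min

Q_out = 34800 kJ/min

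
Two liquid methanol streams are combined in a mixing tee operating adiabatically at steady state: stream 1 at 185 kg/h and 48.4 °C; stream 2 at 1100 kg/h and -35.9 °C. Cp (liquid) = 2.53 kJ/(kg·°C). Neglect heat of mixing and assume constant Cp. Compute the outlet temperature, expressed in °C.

Energy balance with Q = 0: Σ ṁᵢCp,ᵢ(T_out − Tᵢ) = 0
Σ ṁᵢCp,ᵢTᵢ = 185×2.53×48.4 + 1100×2.53×-35.9 = -77256
Σ ṁᵢCp,ᵢ = 185×2.53 + 1100×2.53 = 3251.1
T_out = -77256 / 3251.1 = -23.763 °C

T_out = -23.8 °C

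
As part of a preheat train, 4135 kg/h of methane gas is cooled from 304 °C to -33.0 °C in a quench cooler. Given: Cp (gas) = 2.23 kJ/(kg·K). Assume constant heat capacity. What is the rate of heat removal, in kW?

Q_c = 863 kW

Q = ṁ·Cp·ΔT = 4135 × 2.23 × (-33.0 − 304) = -3.1075e+06 kJ/h
Converting: 3.1075e+06 / 3600 s = 863.19 kW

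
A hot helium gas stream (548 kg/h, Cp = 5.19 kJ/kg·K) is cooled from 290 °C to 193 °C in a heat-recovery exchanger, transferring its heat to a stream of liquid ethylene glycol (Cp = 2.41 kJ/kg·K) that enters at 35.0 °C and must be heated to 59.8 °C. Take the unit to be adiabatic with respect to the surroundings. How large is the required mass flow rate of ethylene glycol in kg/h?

Heat released by hot stream: Q = 548 × 5.19 × (290 − 193) = 275880 kJ/h
Energy balance on cold side (adiabatic exchanger): Q = ṁ_c·Cp_c·(T_c,out − T_c,in)
ṁ_c = 275880 / [2.41 × (59.8 − 35.0)] = 4615.8 kg/h

ṁ_c = 4620 kg/h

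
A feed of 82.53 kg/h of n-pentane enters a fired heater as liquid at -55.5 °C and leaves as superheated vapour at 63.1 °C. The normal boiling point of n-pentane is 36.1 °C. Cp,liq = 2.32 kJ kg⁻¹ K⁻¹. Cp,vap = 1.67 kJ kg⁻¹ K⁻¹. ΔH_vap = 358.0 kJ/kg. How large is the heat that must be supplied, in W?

Q = 14100 W

liquid -55.5→36.1 °C: 212.51 kJ/kg
vaporisation at 36.1 °C: 358 kJ/kg
vapour 36.1→63.1 °C: 45.09 kJ/kg
Δh = 212.51 + 358 + 45.09 = 615.6 kJ/kg
Q = ṁ·Δh = 82.53 kg/h × 615.6 kJ/kg = 50806 kJ/h
|Q| = 14.113 kW = 14113 W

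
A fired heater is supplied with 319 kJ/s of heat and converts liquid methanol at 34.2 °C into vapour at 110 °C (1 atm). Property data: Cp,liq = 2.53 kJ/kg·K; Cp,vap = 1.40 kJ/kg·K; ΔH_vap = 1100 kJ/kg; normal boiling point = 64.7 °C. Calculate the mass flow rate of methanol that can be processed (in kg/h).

Δh = 2.53×(64.7−34.2) + 1100 + 1.40×(110−64.7) = 1240.6 kJ/kg
Q = 319 kJ/s = 319 kJ/s = 1.1484e+06 kJ/h
ṁ = Q/Δh = 1.1484e+06 / 1240.6 = 925.69 kg/h

ṁ = 926 kg/h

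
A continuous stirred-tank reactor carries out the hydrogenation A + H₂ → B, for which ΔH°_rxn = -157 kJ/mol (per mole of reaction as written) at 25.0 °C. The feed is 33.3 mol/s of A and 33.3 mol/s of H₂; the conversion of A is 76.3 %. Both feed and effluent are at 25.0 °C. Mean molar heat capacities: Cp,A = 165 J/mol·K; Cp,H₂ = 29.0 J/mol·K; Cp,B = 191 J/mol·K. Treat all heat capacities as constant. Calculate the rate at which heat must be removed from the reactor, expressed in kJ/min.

Q_out = 239000 kJ/min

Extent of reaction ξ = 0.763 × 33.3 = 25.408 mol/s
Reaction term: ξ·ΔH°_rxn = 25.408 × -157 = -3989 kJ/s
Q = ΔH = -3989 kJ/s = -3989 kW
Heat removed = 239340 kJ/min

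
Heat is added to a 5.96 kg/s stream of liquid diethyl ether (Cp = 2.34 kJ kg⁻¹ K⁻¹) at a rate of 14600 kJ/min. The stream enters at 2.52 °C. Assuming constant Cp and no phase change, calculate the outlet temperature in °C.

Q = 14600 kJ/min = 243.33 kJ/s
ΔT = Q/(ṁ·Cp) = 243.33/(5.96×2.34) = 17.448 K
T_out = 2.52 + 17.448 = 19.968 °C

T_out = 20.0 °C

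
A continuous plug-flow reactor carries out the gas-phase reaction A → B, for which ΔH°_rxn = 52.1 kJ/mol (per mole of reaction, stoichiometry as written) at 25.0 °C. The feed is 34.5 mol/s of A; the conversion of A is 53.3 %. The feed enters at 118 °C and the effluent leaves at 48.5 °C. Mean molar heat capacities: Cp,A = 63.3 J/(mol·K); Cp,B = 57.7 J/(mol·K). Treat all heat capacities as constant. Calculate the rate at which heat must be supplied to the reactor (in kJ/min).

Extent of reaction ξ = 0.533 × 34.5 = 18.389 mol/s
Reaction term: ξ·ΔH°_rxn = 18.389 × 52.1 = 958.04 kJ/s
Sensible, feed 118→25 °C: -203.1 kJ/s
Outlet flows (mol/s): A 16.111, B 18.389
Sensible, products 25→48.5 °C: 48.901 kJ/s
Q = ΔH = 803.84 kJ/s = 803.84 kW
Heat supplied = 48231 kJ/min

Q_in = 48200 kJ/min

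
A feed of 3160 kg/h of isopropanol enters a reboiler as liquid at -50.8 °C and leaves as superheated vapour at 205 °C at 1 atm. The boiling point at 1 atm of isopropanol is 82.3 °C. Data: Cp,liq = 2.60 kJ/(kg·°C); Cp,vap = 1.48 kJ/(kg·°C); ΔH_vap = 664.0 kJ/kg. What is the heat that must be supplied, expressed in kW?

liquid -50.8→82.3 °C: 346.06 kJ/kg
vaporisation at 82.3 °C: 664 kJ/kg
vapour 82.3→205 °C: 181.6 kJ/kg
Δh = 346.06 + 664 + 181.6 = 1191.7 kJ/kg
Q = ṁ·Δh = 3160 kg/h × 1191.7 kJ/kg = 3.7656e+06 kJ/h
|Q| = 1046 kW

Q = 1050 kW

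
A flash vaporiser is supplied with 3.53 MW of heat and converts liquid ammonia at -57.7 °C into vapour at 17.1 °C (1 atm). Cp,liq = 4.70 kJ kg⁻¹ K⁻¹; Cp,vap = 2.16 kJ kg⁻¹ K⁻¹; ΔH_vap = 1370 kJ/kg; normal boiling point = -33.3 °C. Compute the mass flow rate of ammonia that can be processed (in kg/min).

ṁ = 133 kg/min

Δh = 4.70×(-33.3−-57.7) + 1370 + 2.16×(17.1−-33.3) = 1593.5 kJ/kg
Q = 3.53 MW = 3530 kJ/s = 211800 kJ/min
ṁ = Q/Δh = 211800 / 1593.5 = 132.91 kg/min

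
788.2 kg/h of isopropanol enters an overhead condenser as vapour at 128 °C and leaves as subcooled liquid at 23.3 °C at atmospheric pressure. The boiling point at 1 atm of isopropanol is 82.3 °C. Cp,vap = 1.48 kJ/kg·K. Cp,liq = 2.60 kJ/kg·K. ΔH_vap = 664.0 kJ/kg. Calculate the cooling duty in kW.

Q_c = 194 kW

vapour 128→82.3 °C: -67.636 kJ/kg
condensation at 82.3 °C: -664 kJ/kg
liquid 82.3→23.3 °C: -153.4 kJ/kg
Δh = -67.636 + -664 + -153.4 = -885.04 kJ/kg
Q = ṁ·Δh = 788.2 kg/h × -885.04 kJ/kg = -697590 kJ/h
|Q| = 193.77 kW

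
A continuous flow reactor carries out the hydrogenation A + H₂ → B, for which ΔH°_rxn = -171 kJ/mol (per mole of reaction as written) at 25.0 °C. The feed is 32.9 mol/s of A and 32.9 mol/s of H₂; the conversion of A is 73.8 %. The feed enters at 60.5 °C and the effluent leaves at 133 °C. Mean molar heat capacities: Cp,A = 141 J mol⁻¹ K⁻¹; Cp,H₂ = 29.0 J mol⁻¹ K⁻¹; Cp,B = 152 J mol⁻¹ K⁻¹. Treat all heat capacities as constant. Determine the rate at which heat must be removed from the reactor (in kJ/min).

Extent of reaction ξ = 0.738 × 32.9 = 24.28 mol/s
Reaction term: ξ·ΔH°_rxn = 24.28 × -171 = -4151.9 kJ/s
Sensible, feed 60.5→25 °C: -198.55 kJ/s
Outlet flows (mol/s): A 8.6198, H₂ 8.6198, B 24.28
Sensible, products 25→133 °C: 556.84 kJ/s
Q = ΔH = -3793.6 kJ/s = -3793.6 kW
Heat removed = 227620 kJ/min

Q_out = 228000 kJ/min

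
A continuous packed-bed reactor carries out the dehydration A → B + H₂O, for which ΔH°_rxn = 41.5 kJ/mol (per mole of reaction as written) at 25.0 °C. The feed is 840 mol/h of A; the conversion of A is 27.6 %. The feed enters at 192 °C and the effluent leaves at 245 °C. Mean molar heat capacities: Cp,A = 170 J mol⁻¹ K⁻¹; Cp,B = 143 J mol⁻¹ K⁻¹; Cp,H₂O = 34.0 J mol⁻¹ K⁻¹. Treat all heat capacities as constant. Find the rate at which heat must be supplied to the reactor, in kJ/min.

Q_in = 292 kJ/min

Extent of reaction ξ = 0.276 × 840 = 231.84 mol/h
Reaction term: ξ·ΔH°_rxn = 231.84 × 41.5 = 9621.4 kJ/h
Sensible, feed 192→25 °C: -23848 kJ/h
Outlet flows (mol/h): A 608.16, B 231.84, H₂O 231.84
Sensible, products 25→245 °C: 31773 kJ/h
Q = ΔH = 17547 kJ/h = 4.8741 kW
Heat supplied = 292.45 kJ/min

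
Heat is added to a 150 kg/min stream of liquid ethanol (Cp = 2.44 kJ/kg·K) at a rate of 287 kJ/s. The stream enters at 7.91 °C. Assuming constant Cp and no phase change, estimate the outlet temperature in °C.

Q = 287 kJ/s = 17220 kJ/min
ΔT = Q/(ṁ·Cp) = 17220/(150×2.44) = 47.049 K
T_out = 7.91 + 47.049 = 54.959 °C

T_out = 55.0 °C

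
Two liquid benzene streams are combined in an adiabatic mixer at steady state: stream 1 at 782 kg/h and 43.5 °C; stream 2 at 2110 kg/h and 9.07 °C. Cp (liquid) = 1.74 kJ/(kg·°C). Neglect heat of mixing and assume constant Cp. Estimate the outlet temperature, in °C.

T_out = 18.4 °C

No heat crosses the boundary, so H_out = H_in.
T_out = Σ ṁᵢCp,ᵢTᵢ / Σ ṁᵢCp,ᵢ
      = 92489 / 5032.1 = 18.38 °C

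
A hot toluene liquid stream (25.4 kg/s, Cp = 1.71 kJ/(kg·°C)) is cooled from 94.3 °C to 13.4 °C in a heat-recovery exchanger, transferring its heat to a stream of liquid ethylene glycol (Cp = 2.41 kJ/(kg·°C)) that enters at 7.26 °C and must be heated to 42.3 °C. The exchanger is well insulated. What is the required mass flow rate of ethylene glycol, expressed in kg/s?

Heat released by hot stream: Q = 25.4 × 1.71 × (94.3 − 13.4) = 3513.8 kJ/s
Energy balance on cold side (adiabatic exchanger): Q = ṁ_c·Cp_c·(T_c,out − T_c,in)
ṁ_c = 3513.8 / [2.41 × (42.3 − 7.26)] = 41.61 kg/s

ṁ_c = 41.6 kg/s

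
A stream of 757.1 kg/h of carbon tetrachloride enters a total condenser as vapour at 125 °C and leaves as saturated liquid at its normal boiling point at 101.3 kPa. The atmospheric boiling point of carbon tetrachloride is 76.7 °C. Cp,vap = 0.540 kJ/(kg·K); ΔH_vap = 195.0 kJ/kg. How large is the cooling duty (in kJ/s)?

Q_c = 46.5 kJ/s

vapour 125→76.7 °C: -26.082 kJ/kg
condensation at 76.7 °C: -195 kJ/kg
Δh = -26.082 + -195 = -221.08 kJ/kg
Q = ṁ·Δh = 757.1 kg/h × -221.08 kJ/kg = -167380 kJ/h
|Q| = 46.495 kW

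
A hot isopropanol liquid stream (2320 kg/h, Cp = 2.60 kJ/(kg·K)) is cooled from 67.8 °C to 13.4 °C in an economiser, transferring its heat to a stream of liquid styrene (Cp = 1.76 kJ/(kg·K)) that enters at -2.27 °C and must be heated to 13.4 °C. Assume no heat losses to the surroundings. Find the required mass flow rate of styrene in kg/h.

ṁ_c = 11900 kg/h

Heat released by hot stream: Q = 2320 × 2.60 × (67.8 − 13.4) = 328140 kJ/h
Energy balance on cold side (adiabatic exchanger): Q = ṁ_c·Cp_c·(T_c,out − T_c,in)
ṁ_c = 328140 / [1.76 × (13.4 − -2.27)] = 11898 kg/h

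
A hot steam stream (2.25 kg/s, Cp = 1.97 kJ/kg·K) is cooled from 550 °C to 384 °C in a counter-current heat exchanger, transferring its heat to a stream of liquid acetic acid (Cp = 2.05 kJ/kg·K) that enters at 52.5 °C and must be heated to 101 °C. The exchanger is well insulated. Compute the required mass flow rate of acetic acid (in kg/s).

ṁ_c = 7.40 kg/s

Heat released by hot stream: Q = 2.25 × 1.97 × (550 − 384) = 735.8 kJ/s
Energy balance on cold side (adiabatic exchanger): Q = ṁ_c·Cp_c·(T_c,out − T_c,in)
ṁ_c = 735.8 / [2.05 × (101 − 52.5)] = 7.4005 kg/s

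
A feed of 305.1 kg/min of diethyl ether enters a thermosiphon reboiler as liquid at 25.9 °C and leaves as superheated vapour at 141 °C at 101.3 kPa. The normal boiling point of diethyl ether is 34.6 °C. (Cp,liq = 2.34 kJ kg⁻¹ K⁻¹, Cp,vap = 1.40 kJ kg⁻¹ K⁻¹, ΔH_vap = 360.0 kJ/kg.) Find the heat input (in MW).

liquid 25.9→34.6 °C: 20.358 kJ/kg
vaporisation at 34.6 °C: 360 kJ/kg
vapour 34.6→141 °C: 148.96 kJ/kg
Δh = 20.358 + 360 + 148.96 = 529.32 kJ/kg
Q = ṁ·Δh = 305.1 kg/min × 529.32 kJ/kg = 161490 kJ/min
|Q| = 2691.6 kW = 2.6916 MW

Q = 2.69 MW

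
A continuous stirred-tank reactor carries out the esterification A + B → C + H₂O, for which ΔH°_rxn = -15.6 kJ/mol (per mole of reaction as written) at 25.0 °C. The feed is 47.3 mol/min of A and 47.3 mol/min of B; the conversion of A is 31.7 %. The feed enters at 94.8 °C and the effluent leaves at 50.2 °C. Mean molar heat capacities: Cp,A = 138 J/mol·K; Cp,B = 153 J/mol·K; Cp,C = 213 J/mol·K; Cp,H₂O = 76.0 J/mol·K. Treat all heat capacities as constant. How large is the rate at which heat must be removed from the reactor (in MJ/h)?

Q_out = 50.9 MJ/h

Extent of reaction ξ = 0.317 × 47.3 = 14.994 mol/min
Reaction term: ξ·ΔH°_rxn = 14.994 × -15.6 = -233.91 kJ/min
Sensible, feed 94.8→25 °C: -960.75 kJ/min
Outlet flows (mol/min): A 32.306, B 32.306, C 14.994, H₂O 14.994
Sensible, products 25→50.2 °C: 346.1 kJ/min
Q = ΔH = -848.55 kJ/min = -14.143 kW
Heat removed = 50.913 MJ/h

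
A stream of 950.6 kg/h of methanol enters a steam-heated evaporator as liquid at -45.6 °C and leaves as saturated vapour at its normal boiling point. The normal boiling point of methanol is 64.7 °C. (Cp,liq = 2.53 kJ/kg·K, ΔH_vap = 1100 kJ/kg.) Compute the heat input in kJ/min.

liquid -45.6→64.7 °C: 279.06 kJ/kg
vaporisation at 64.7 °C: 1100 kJ/kg
Δh = 279.06 + 1100 = 1379.1 kJ/kg
Q = ṁ·Δh = 950.6 kg/h × 1379.1 kJ/kg = 1.3109e+06 kJ/h
|Q| = 364.15 kW = 21849 kJ/min

Q = 21800 kJ/min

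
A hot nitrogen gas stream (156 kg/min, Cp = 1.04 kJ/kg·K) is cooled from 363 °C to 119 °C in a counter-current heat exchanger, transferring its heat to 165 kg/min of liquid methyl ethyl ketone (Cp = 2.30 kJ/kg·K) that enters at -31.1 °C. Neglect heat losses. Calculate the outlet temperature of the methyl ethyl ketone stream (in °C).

Heat released by hot stream: Q = 156 × 1.04 × (363 − 119) = 39587 kJ/min
Energy balance on cold side (adiabatic exchanger): Q = ṁ_c·Cp_c·(T_c,out − T_c,in)
T_c,out = -31.1 + 39587/(165 × 2.30) = 73.212 °C

T_c,out = 73.2 °C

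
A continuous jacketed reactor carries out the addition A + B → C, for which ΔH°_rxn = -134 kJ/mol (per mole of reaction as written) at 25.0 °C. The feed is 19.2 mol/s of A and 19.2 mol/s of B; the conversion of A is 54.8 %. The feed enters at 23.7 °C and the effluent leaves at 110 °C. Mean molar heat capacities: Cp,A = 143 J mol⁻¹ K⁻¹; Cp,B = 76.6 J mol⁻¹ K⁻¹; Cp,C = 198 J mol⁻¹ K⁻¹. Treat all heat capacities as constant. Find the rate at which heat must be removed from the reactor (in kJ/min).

Extent of reaction ξ = 0.548 × 19.2 = 10.522 mol/s
Reaction term: ξ·ΔH°_rxn = 10.522 × -134 = -1409.9 kJ/s
Sensible, feed 23.7→25 °C: 5.4812 kJ/s
Outlet flows (mol/s): A 8.6784, B 8.6784, C 10.522
Sensible, products 25→110 °C: 339.07 kJ/s
Q = ΔH = -1065.3 kJ/s = -1065.3 kW
Heat removed = 63921 kJ/min

Q_out = 63900 kJ/min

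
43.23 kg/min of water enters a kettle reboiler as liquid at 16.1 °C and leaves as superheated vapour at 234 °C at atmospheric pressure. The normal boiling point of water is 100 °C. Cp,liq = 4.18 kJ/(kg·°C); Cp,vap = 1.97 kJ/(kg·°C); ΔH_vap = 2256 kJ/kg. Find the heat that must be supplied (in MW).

Q = 2.07 MW

liquid 16.1→100 °C: 350.7 kJ/kg
vaporisation at 100 °C: 2256 kJ/kg
vapour 100→234 °C: 263.98 kJ/kg
Δh = 350.7 + 2256 + 263.98 = 2870.7 kJ/kg
Q = ṁ·Δh = 43.23 kg/min × 2870.7 kJ/kg = 124100 kJ/min
|Q| = 2068.3 kW = 2.0683 MW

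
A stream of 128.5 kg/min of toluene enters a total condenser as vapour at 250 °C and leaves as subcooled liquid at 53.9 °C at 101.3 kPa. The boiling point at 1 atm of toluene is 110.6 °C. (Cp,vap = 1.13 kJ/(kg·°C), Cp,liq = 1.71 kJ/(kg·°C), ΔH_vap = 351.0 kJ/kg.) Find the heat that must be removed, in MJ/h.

vapour 250→110.6 °C: -157.52 kJ/kg
condensation at 110.6 °C: -351 kJ/kg
liquid 110.6→53.9 °C: -96.957 kJ/kg
Δh = -157.52 + -351 + -96.957 = -605.48 kJ/kg
Q = ṁ·Δh = 128.5 kg/min × -605.48 kJ/kg = -77804 kJ/min
|Q| = 1296.7 kW = 4668.2 MJ/h

Q_c = 4670 MJ/h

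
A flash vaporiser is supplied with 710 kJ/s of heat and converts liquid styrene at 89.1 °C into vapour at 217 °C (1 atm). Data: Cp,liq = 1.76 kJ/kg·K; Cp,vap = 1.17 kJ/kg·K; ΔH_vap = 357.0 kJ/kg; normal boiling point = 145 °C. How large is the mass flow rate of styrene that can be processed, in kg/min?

ṁ = 78.9 kg/min

Δh = 1.76×(145−89.1) + 357.0 + 1.17×(217−145) = 539.62 kJ/kg
Q = 710 kJ/s = 710 kJ/s = 42600 kJ/min
ṁ = Q/Δh = 42600 / 539.62 = 78.944 kg/min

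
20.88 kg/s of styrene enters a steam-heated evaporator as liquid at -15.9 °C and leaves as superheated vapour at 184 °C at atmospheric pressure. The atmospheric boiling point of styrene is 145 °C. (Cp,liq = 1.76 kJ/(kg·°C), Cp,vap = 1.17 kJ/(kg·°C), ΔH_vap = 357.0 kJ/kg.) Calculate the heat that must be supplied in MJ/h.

Q = 51600 MJ/h

liquid -15.9→145 °C: 283.18 kJ/kg
vaporisation at 145 °C: 357 kJ/kg
vapour 145→184 °C: 45.63 kJ/kg
Δh = 283.18 + 357 + 45.63 = 685.81 kJ/kg
Q = ṁ·Δh = 20.88 kg/s × 685.81 kJ/kg = 14320 kJ/s
|Q| = 14320 kW = 51551 MJ/h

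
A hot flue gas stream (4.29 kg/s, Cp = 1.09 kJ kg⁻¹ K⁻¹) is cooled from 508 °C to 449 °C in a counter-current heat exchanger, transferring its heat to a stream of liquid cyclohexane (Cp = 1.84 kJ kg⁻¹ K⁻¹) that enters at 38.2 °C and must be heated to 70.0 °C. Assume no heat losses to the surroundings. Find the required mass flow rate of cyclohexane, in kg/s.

Heat released by hot stream: Q = 4.29 × 1.09 × (508 − 449) = 275.89 kJ/s
Energy balance on cold side (adiabatic exchanger): Q = ṁ_c·Cp_c·(T_c,out − T_c,in)
ṁ_c = 275.89 / [1.84 × (70.0 − 38.2)] = 4.7151 kg/s

ṁ_c = 4.72 kg/s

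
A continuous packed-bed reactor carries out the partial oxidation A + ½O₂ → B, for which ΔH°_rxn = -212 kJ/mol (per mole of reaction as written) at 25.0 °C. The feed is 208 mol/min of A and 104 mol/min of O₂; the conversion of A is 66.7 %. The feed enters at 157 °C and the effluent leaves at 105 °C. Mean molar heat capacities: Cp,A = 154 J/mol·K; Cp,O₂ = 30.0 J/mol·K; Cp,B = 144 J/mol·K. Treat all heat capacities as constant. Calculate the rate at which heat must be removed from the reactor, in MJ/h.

Q_out = 1890 MJ/h

Extent of reaction ξ = 0.667 × 208 = 138.74 mol/min
Reaction term: ξ·ΔH°_rxn = 138.74 × -212 = -29412 kJ/min
Sensible, feed 157→25 °C: -4640.1 kJ/min
Outlet flows (mol/min): A 69.264, O₂ 34.632, B 138.74
Sensible, products 25→105 °C: 2534.7 kJ/min
Q = ΔH = -31517 kJ/min = -525.29 kW
Heat removed = 1891 MJ/h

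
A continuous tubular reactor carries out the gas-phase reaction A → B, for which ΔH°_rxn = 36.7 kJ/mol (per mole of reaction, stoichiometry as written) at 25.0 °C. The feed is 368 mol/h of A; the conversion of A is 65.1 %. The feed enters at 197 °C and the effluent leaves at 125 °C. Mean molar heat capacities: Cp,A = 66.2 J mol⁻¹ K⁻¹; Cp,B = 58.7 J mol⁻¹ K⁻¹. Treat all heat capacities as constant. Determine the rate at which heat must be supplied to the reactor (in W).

Q_in = 1910 W

Extent of reaction ξ = 0.651 × 368 = 239.57 mol/h
Reaction term: ξ·ΔH°_rxn = 239.57 × 36.7 = 8792.1 kJ/h
Sensible, feed 197→25 °C: -4190.2 kJ/h
Outlet flows (mol/h): A 128.43, B 239.57
Sensible, products 25→125 °C: 2256.5 kJ/h
Q = ΔH = 6858.4 kJ/h = 1.9051 kW
Heat supplied = 1905.1 W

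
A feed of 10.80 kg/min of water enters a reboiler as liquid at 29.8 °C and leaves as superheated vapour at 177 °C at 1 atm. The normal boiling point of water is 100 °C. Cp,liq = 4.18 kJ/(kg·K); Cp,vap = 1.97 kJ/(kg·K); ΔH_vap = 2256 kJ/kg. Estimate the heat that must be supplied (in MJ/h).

Q = 1750 MJ/h

liquid 29.8→100 °C: 293.44 kJ/kg
vaporisation at 100 °C: 2256 kJ/kg
vapour 100→177 °C: 151.69 kJ/kg
Δh = 293.44 + 2256 + 151.69 = 2701.1 kJ/kg
Q = ṁ·Δh = 10.80 kg/min × 2701.1 kJ/kg = 29172 kJ/min
|Q| = 486.2 kW = 1750.3 MJ/h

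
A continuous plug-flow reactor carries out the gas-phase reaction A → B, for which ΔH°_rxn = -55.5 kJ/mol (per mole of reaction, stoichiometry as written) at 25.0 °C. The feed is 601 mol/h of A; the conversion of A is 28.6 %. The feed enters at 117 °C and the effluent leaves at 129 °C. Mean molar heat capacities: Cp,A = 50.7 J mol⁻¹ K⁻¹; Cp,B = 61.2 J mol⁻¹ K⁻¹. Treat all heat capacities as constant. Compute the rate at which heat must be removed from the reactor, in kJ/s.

Extent of reaction ξ = 0.286 × 601 = 171.89 mol/h
Reaction term: ξ·ΔH°_rxn = 171.89 × -55.5 = -9539.7 kJ/h
Sensible, feed 117→25 °C: -2803.3 kJ/h
Outlet flows (mol/h): A 429.11, B 171.89
Sensible, products 25→129 °C: 3356.7 kJ/h
Q = ΔH = -8986.3 kJ/h = -2.4962 kW
Heat removed = 2.4962 kJ/s

Q_out = 2.50 kJ/s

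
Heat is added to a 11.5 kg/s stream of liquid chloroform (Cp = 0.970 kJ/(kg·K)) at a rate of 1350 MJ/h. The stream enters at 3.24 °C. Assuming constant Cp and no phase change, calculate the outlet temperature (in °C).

T_out = 36.9 °C

Q = 1350 MJ/h = 375 kJ/s
ΔT = Q/(ṁ·Cp) = 375/(11.5×0.970) = 33.617 K
T_out = 3.24 + 33.617 = 36.857 °C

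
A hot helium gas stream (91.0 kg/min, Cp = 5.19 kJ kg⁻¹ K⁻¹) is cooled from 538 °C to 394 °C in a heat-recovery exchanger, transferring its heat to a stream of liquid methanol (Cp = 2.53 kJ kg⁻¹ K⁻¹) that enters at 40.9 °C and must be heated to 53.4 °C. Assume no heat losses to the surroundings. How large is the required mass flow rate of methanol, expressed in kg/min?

Heat released by hot stream: Q = 91.0 × 5.19 × (538 − 394) = 68010 kJ/min
Energy balance on cold side (adiabatic exchanger): Q = ṁ_c·Cp_c·(T_c,out − T_c,in)
ṁ_c = 68010 / [2.53 × (53.4 − 40.9)] = 2150.5 kg/min

ṁ_c = 2150 kg/min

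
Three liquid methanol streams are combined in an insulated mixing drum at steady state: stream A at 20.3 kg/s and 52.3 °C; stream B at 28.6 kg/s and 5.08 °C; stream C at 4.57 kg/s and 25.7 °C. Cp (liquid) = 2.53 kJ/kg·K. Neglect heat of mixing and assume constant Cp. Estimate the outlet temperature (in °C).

Adiabatic, steady state ⇒ Σ ṁᵢCp,ᵢ(T_out − Tᵢ) = 0
T_out = Σ ṁᵢCp,ᵢTᵢ / Σ ṁᵢCp,ᵢ
      = 3350.8 / 135.28 = 24.77 °C

T_out = 24.8 °C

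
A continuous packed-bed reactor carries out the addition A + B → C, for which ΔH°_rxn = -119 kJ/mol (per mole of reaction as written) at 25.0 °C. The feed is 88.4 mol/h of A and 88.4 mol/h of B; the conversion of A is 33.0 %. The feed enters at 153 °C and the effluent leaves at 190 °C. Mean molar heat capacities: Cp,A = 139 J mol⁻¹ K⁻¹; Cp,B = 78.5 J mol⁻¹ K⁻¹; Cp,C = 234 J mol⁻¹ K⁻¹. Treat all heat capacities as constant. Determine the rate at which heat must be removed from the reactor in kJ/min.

Q_out = 44.7 kJ/min

Extent of reaction ξ = 0.330 × 88.4 = 29.172 mol/h
Reaction term: ξ·ΔH°_rxn = 29.172 × -119 = -3471.5 kJ/h
Sensible, feed 153→25 °C: -2461.1 kJ/h
Outlet flows (mol/h): A 59.228, B 59.228, C 29.172
Sensible, products 25→190 °C: 3251.9 kJ/h
Q = ΔH = -2680.6 kJ/h = -0.74462 kW
Heat removed = 44.677 kJ/min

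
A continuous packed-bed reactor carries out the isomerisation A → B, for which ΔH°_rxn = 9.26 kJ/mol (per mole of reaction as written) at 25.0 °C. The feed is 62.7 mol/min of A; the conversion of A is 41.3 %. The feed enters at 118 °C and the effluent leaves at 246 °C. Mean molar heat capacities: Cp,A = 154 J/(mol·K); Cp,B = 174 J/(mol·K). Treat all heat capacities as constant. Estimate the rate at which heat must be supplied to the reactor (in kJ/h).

Q_in = 95400 kJ/h

Extent of reaction ξ = 0.413 × 62.7 = 25.895 mol/min
Reaction term: ξ·ΔH°_rxn = 25.895 × 9.26 = 239.79 kJ/min
Sensible, feed 118→25 °C: -897.99 kJ/min
Outlet flows (mol/min): A 36.805, B 25.895
Sensible, products 25→246 °C: 2248.4 kJ/min
Q = ΔH = 1590.2 kJ/min = 26.503 kW
Heat supplied = 95411 kJ/h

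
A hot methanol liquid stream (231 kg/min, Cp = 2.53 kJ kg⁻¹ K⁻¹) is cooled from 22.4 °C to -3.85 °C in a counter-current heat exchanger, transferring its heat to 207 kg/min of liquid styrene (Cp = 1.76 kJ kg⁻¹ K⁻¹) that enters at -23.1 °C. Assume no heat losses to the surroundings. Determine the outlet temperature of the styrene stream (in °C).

Heat released by hot stream: Q = 231 × 2.53 × (22.4 − -3.85) = 15341 kJ/min
Energy balance on cold side (adiabatic exchanger): Q = ṁ_c·Cp_c·(T_c,out − T_c,in)
T_c,out = -23.1 + 15341/(207 × 1.76) = 19.009 °C

T_c,out = 19.0 °C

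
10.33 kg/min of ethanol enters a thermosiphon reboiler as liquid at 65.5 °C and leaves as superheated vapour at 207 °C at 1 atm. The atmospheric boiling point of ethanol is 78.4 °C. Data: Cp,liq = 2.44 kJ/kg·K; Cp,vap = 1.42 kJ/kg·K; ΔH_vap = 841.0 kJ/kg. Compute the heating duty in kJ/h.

liquid 65.5→78.4 °C: 31.476 kJ/kg
vaporisation at 78.4 °C: 841 kJ/kg
vapour 78.4→207 °C: 182.61 kJ/kg
Δh = 31.476 + 841 + 182.61 = 1055.1 kJ/kg
Q = ṁ·Δh = 10.33 kg/min × 1055.1 kJ/kg = 10899 kJ/min
|Q| = 181.65 kW = 653940 kJ/h

Q = 654000 kJ/h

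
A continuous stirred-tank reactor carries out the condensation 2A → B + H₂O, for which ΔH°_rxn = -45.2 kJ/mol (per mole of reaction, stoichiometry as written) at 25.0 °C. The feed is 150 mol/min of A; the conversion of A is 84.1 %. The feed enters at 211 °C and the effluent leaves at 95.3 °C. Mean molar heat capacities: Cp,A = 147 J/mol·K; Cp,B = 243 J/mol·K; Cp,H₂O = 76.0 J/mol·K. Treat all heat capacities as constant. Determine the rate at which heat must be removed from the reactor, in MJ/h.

Extent of reaction ξ = 0.841 × 150 / 2 = 63.075 mol/min
Reaction term: ξ·ΔH°_rxn = 63.075 × -45.2 = -2851 kJ/min
Sensible, feed 211→25 °C: -4101.3 kJ/min
Outlet flows (mol/min): A 23.85, B 63.075, H₂O 63.075
Sensible, products 25→95.3 °C: 1661 kJ/min
Q = ΔH = -5291.3 kJ/min = -88.189 kW
Heat removed = 317.48 MJ/h

Q_out = 317 MJ/h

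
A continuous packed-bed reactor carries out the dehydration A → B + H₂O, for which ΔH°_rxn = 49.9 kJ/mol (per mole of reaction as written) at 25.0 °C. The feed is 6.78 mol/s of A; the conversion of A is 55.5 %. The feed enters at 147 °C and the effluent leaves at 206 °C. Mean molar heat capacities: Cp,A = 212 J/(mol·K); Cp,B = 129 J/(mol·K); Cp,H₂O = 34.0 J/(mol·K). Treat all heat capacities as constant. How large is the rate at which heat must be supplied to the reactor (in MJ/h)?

Q_in = 861 MJ/h

Extent of reaction ξ = 0.555 × 6.78 = 3.7629 mol/s
Reaction term: ξ·ΔH°_rxn = 3.7629 × 49.9 = 187.77 kJ/s
Sensible, feed 147→25 °C: -175.36 kJ/s
Outlet flows (mol/s): A 3.0171, B 3.7629, H₂O 3.7629
Sensible, products 25→206 °C: 226.79 kJ/s
Q = ΔH = 239.2 kJ/s = 239.2 kW
Heat supplied = 861.12 MJ/h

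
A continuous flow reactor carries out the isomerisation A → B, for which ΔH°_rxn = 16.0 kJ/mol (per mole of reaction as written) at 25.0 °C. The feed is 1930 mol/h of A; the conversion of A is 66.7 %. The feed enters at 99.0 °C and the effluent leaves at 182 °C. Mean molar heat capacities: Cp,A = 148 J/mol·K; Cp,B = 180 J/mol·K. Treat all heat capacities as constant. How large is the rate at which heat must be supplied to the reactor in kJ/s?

Q_in = 14.1 kJ/s

Extent of reaction ξ = 0.667 × 1930 = 1287.3 mol/h
Reaction term: ξ·ΔH°_rxn = 1287.3 × 16.0 = 20597 kJ/h
Sensible, feed 99.0→25 °C: -21137 kJ/h
Outlet flows (mol/h): A 642.69, B 1287.3
Sensible, products 25→182 °C: 51313 kJ/h
Q = ΔH = 50773 kJ/h = 14.103 kW
Heat supplied = 14.103 kJ/s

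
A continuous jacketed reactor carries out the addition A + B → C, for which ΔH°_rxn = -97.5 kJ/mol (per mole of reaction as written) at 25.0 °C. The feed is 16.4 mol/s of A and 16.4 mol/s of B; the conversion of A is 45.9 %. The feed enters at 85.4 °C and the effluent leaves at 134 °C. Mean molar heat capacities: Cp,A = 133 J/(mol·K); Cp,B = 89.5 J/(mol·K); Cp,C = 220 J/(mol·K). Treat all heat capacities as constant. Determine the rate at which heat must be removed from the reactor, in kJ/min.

Extent of reaction ξ = 0.459 × 16.4 = 7.5276 mol/s
Reaction term: ξ·ΔH°_rxn = 7.5276 × -97.5 = -733.94 kJ/s
Sensible, feed 85.4→25 °C: -220.4 kJ/s
Outlet flows (mol/s): A 8.8724, B 8.8724, C 7.5276
Sensible, products 25→134 °C: 395.69 kJ/s
Q = ΔH = -558.65 kJ/s = -558.65 kW
Heat removed = 33519 kJ/min

Q_out = 33500 kJ/min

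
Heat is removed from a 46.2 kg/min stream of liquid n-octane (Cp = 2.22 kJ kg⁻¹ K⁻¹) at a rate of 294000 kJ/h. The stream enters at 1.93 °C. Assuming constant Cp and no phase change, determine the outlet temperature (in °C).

T_out = -45.8 °C

Q = 294000 kJ/h = 4900 kJ/min
ΔT = Q/(ṁ·Cp) = 4900/(46.2×2.22) = 47.775 K
T_out = 1.93 − 47.775 = -45.845 °C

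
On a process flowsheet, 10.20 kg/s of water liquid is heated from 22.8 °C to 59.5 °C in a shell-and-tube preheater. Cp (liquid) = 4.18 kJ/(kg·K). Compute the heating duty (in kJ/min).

Q = ṁ·Cp·ΔT = 10.20 × 4.18 × (59.5 − 22.8) = 1564.7 kJ/s
Heating duty = 93884 kJ/min

Q = 93900 kJ/min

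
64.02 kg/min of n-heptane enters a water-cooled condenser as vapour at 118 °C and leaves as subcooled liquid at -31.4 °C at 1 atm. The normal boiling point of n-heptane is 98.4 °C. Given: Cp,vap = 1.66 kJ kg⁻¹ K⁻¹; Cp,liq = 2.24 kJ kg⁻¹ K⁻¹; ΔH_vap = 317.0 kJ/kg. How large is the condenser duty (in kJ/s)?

vapour 118→98.4 °C: -32.536 kJ/kg
condensation at 98.4 °C: -317 kJ/kg
liquid 98.4→-31.4 °C: -290.75 kJ/kg
Δh = -32.536 + -317 + -290.75 = -640.29 kJ/kg
Q = ṁ·Δh = 64.02 kg/min × -640.29 kJ/kg = -40991 kJ/min
|Q| = 683.19 kW

Q_c = 683 kJ/s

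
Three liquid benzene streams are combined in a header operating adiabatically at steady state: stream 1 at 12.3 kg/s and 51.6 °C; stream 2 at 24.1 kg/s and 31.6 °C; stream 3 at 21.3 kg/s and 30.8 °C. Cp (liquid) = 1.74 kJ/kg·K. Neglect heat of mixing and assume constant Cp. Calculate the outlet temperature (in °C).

Adiabatic, steady state ⇒ Σ ṁᵢCp,ᵢ(T_out − Tᵢ) = 0
T_out = Σ ṁᵢCp,ᵢTᵢ / Σ ṁᵢCp,ᵢ
      = 3571 / 100.4 = 35.568 °C

T_out = 35.6 °C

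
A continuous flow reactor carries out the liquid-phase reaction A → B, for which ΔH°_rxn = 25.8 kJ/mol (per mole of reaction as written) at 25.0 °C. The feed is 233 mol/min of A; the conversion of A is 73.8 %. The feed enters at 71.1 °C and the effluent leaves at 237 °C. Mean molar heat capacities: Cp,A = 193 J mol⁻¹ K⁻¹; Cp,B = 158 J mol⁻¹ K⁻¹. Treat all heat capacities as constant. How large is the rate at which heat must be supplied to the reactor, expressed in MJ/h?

Q_in = 637 MJ/h

Extent of reaction ξ = 0.738 × 233 = 171.95 mol/min
Reaction term: ξ·ΔH°_rxn = 171.95 × 25.8 = 4436.4 kJ/min
Sensible, feed 71.1→25 °C: -2073.1 kJ/min
Outlet flows (mol/min): A 61.046, B 171.95
Sensible, products 25→237 °C: 8257.5 kJ/min
Q = ΔH = 10621 kJ/min = 177.01 kW
Heat supplied = 637.25 MJ/h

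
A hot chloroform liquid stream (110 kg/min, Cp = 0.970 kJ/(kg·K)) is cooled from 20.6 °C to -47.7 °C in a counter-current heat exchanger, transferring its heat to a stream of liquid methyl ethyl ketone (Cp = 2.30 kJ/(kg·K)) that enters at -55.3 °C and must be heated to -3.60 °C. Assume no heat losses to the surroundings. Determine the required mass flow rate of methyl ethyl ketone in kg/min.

ṁ_c = 61.3 kg/min

Heat released by hot stream: Q = 110 × 0.970 × (20.6 − -47.7) = 7287.6 kJ/min
Energy balance on cold side (adiabatic exchanger): Q = ṁ_c·Cp_c·(T_c,out − T_c,in)
ṁ_c = 7287.6 / [2.30 × (-3.60 − -55.3)] = 61.287 kg/min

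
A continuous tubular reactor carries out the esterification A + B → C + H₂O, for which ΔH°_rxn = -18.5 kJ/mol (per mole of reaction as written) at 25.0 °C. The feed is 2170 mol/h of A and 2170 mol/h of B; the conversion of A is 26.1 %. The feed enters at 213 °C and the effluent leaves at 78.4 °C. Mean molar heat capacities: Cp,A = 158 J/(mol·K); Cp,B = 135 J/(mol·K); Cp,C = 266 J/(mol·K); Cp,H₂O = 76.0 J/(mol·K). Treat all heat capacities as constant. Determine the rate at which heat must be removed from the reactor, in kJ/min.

Extent of reaction ξ = 0.261 × 2170 = 566.37 mol/h
Reaction term: ξ·ΔH°_rxn = 566.37 × -18.5 = -10478 kJ/h
Sensible, feed 213→25 °C: -119530 kJ/h
Outlet flows (mol/h): A 1603.6, B 1603.6, C 566.37, H₂O 566.37
Sensible, products 25→78.4 °C: 35434 kJ/h
Q = ΔH = -94576 kJ/h = -26.271 kW
Heat removed = 1576.3 kJ/min

Q_out = 1580 kJ/min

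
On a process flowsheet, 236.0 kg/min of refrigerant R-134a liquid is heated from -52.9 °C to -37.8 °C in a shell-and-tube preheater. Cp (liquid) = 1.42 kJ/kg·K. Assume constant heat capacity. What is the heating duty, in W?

Q = ṁ·Cp·ΔT = 236.0 × 1.42 × (-37.8 − -52.9) = 5060.3 kJ/min
Converting: 5060.3 / 60 s = 84.339 kW
Heating duty = 84339 W

Q = 84300 W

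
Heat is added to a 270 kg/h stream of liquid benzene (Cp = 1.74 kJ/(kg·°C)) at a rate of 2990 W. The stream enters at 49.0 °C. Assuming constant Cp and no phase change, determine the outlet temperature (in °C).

T_out = 71.9 °C

Q = 2990 W = 10764 kJ/h
ΔT = Q/(ṁ·Cp) = 10764/(270×1.74) = 22.912 K
T_out = 49.0 + 22.912 = 71.912 °C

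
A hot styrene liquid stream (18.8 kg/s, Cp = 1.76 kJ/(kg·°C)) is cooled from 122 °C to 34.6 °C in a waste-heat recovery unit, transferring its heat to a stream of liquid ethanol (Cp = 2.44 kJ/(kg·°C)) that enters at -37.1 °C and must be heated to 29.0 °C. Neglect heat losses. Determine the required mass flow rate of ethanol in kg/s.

Heat released by hot stream: Q = 18.8 × 1.76 × (122 − 34.6) = 2891.9 kJ/s
Energy balance on cold side (adiabatic exchanger): Q = ṁ_c·Cp_c·(T_c,out − T_c,in)
ṁ_c = 2891.9 / [2.44 × (29.0 − -37.1)] = 17.93 kg/s

ṁ_c = 17.9 kg/s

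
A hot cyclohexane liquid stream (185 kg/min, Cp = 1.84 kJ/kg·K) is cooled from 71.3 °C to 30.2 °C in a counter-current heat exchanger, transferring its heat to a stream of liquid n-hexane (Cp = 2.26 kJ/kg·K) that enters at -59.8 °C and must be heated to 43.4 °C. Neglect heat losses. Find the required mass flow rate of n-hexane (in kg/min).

Heat released by hot stream: Q = 185 × 1.84 × (71.3 − 30.2) = 13990 kJ/min
Energy balance on cold side (adiabatic exchanger): Q = ṁ_c·Cp_c·(T_c,out − T_c,in)
ṁ_c = 13990 / [2.26 × (43.4 − -59.8)] = 59.985 kg/min

ṁ_c = 60.0 kg/min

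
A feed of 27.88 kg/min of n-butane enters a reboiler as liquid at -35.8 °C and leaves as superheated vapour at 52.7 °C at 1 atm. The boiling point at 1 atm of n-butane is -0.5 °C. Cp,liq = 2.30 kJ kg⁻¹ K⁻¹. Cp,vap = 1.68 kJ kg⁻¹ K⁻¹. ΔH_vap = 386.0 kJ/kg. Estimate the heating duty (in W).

liquid -35.8→-0.5 °C: 81.19 kJ/kg
vaporisation at -0.5 °C: 386 kJ/kg
vapour -0.5→52.7 °C: 89.376 kJ/kg
Δh = 81.19 + 386 + 89.376 = 556.57 kJ/kg
Q = ṁ·Δh = 27.88 kg/min × 556.57 kJ/kg = 15517 kJ/min
|Q| = 258.62 kW = 258620 W

Q = 259000 W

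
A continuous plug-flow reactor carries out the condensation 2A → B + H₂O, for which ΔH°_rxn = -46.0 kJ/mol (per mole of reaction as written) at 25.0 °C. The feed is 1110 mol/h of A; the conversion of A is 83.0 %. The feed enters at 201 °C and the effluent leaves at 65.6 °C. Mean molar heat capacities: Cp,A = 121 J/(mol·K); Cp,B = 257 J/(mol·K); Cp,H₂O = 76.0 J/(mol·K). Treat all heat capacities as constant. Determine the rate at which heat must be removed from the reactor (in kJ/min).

Q_out = 628 kJ/min

Extent of reaction ξ = 0.830 × 1110 / 2 = 460.65 mol/h
Reaction term: ξ·ΔH°_rxn = 460.65 × -46.0 = -21190 kJ/h
Sensible, feed 201→25 °C: -23639 kJ/h
Outlet flows (mol/h): A 188.7, B 460.65, H₂O 460.65
Sensible, products 25→65.6 °C: 7154.9 kJ/h
Q = ΔH = -37674 kJ/h = -10.465 kW
Heat removed = 627.89 kJ/min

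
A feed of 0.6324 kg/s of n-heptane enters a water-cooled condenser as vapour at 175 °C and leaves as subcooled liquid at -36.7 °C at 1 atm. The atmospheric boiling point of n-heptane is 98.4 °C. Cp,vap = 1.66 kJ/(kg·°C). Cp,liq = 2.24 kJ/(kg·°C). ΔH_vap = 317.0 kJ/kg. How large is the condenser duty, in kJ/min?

vapour 175→98.4 °C: -127.16 kJ/kg
condensation at 98.4 °C: -317 kJ/kg
liquid 98.4→-36.7 °C: -302.62 kJ/kg
Δh = -127.16 + -317 + -302.62 = -746.78 kJ/kg
Q = ṁ·Δh = 0.6324 kg/s × -746.78 kJ/kg = -472.26 kJ/s
|Q| = 472.26 kW = 28336 kJ/min

Q_c = 28300 kJ/min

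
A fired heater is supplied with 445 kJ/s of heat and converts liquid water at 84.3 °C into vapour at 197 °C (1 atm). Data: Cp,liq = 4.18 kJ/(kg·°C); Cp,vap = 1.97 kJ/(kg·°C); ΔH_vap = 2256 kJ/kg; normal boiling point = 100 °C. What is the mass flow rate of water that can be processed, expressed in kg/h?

ṁ = 638 kg/h

Δh = 4.18×(100−84.3) + 2256 + 1.97×(197−100) = 2512.7 kJ/kg
Q = 445 kJ/s = 445 kJ/s = 1.602e+06 kJ/h
ṁ = Q/Δh = 1.602e+06 / 2512.7 = 637.56 kg/h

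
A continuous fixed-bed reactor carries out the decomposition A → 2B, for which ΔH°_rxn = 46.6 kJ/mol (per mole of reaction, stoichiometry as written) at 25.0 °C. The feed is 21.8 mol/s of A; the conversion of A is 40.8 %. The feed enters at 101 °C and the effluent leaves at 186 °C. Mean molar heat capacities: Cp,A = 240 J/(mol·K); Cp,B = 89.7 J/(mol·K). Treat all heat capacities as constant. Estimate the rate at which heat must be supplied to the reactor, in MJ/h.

Extent of reaction ξ = 0.408 × 21.8 = 8.8944 mol/s
Reaction term: ξ·ΔH°_rxn = 8.8944 × 46.6 = 414.48 kJ/s
Sensible, feed 101→25 °C: -397.63 kJ/s
Outlet flows (mol/s): A 12.906, B 17.789
Sensible, products 25→186 °C: 755.57 kJ/s
Q = ΔH = 772.42 kJ/s = 772.42 kW
Heat supplied = 2780.7 MJ/h

Q_in = 2780 MJ/h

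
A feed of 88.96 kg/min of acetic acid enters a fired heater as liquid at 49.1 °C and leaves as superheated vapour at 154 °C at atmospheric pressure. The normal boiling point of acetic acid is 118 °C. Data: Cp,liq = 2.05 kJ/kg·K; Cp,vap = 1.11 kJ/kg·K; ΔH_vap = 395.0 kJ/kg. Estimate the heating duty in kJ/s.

Q = 854 kJ/s

liquid 49.1→118 °C: 141.25 kJ/kg
vaporisation at 118 °C: 395 kJ/kg
vapour 118→154 °C: 39.96 kJ/kg
Δh = 141.25 + 395 + 39.96 = 576.21 kJ/kg
Q = ṁ·Δh = 88.96 kg/min × 576.21 kJ/kg = 51259 kJ/min
|Q| = 854.32 kW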